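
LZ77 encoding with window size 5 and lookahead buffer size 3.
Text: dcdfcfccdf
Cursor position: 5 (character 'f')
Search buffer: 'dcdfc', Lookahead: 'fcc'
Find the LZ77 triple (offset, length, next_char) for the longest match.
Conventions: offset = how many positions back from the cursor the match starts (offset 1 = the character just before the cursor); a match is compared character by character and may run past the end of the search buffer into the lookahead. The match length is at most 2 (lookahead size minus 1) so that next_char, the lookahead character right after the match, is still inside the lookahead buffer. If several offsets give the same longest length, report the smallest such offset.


Try each offset into the search buffer:
  offset=1 (pos 4, char 'c'): match length 0
  offset=2 (pos 3, char 'f'): match length 2
  offset=3 (pos 2, char 'd'): match length 0
  offset=4 (pos 1, char 'c'): match length 0
  offset=5 (pos 0, char 'd'): match length 0
Longest match has length 2 at offset 2.
next_char = character at position 5 + 2 = 7 -> 'c'

Best match: offset=2, length=2 (matching 'fc' starting at position 3)
LZ77 triple: (2, 2, 'c')


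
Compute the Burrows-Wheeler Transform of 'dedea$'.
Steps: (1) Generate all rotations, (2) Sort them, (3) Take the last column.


Rotations (sorted):
  0: $dedea -> last char: a
  1: a$dede -> last char: e
  2: dea$de -> last char: e
  3: dedea$ -> last char: $
  4: ea$ded -> last char: d
  5: edea$d -> last char: d


BWT = aee$dd


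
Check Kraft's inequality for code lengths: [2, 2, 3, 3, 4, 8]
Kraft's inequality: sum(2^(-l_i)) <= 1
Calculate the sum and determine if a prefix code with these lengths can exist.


Sum = 2^(-2) + 2^(-2) + 2^(-3) + 2^(-3) + 2^(-4) + 2^(-8)
    = 0.25 + 0.25 + 0.125 + 0.125 + 0.0625 + 0.00390625
    = 209/256 = 0.81640625
Since 0.81640625 <= 1, Kraft's inequality IS satisfied.
A prefix code with these lengths CAN exist.

Kraft sum = 0.81640625. Satisfied.


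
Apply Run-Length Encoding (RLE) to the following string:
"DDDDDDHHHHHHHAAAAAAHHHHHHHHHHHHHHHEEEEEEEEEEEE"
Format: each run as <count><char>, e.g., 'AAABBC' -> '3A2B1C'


Scanning runs left to right:
  i=0: run of 'D' x 6 -> '6D'
  i=6: run of 'H' x 7 -> '7H'
  i=13: run of 'A' x 6 -> '6A'
  i=19: run of 'H' x 15 -> '15H'
  i=34: run of 'E' x 12 -> '12E'

RLE = 6D7H6A15H12E


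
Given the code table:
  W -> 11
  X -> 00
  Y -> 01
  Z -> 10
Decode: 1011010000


Decoding:
10 -> Z
11 -> W
01 -> Y
00 -> X
00 -> X


Result: ZWYXX


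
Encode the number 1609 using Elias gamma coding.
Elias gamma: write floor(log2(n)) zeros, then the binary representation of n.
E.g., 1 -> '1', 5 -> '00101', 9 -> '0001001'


num_bits = floor(log2(1609)) + 1 = 11
leading_zeros = num_bits - 1 = 10
binary(1609) = 11001001001

Elias gamma(1609) = '0000000000' + '11001001001' = 000000000011001001001 (21 bits)


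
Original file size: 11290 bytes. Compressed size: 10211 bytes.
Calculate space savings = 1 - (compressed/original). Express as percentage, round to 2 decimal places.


ratio = compressed/original = 10211/11290 = 0.904429
savings = 1 - ratio = 1 - 0.904429 = 0.095571
as a percentage: 0.095571 * 100 = 9.56%

Space savings = 1 - 10211/11290 = 9.56%


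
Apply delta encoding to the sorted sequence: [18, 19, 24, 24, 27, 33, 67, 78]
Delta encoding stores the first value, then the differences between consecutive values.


First value: 18
Deltas:
  19 - 18 = 1
  24 - 19 = 5
  24 - 24 = 0
  27 - 24 = 3
  33 - 27 = 6
  67 - 33 = 34
  78 - 67 = 11


Delta encoded: [18, 1, 5, 0, 3, 6, 34, 11]


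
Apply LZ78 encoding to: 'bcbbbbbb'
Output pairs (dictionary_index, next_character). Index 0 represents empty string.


LZ78 encoding steps:
Dictionary: {0: ''}
Step 1: w='' (idx 0), next='b' -> output (0, 'b'), add 'b' as idx 1
Step 2: w='' (idx 0), next='c' -> output (0, 'c'), add 'c' as idx 2
Step 3: w='b' (idx 1), next='b' -> output (1, 'b'), add 'bb' as idx 3
Step 4: w='bb' (idx 3), next='b' -> output (3, 'b'), add 'bbb' as idx 4
Step 5: w='b' (idx 1), end of input -> output (1, '')


Encoded: [(0, 'b'), (0, 'c'), (1, 'b'), (3, 'b'), (1, '')]


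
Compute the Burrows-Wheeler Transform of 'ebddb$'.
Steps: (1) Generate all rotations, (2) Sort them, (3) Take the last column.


Rotations (sorted):
  0: $ebddb -> last char: b
  1: b$ebdd -> last char: d
  2: bddb$e -> last char: e
  3: db$ebd -> last char: d
  4: ddb$eb -> last char: b
  5: ebddb$ -> last char: $


BWT = bdedb$


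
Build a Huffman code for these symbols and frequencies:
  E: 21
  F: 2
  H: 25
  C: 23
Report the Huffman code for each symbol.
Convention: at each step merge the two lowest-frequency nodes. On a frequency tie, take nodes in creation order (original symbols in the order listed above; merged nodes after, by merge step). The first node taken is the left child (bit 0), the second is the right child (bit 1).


Huffman tree construction:
Step 1: Merge F(2) + E(21) = 23
Step 2: Merge C(23) + (F+E)(23) = 46
Step 3: Merge H(25) + (C+(F+E))(46) = 71
Read each symbol's code off the tree from the root (left child = 0, right child = 1).

Codes:
  E: 111 (length 3)
  F: 110 (length 3)
  H: 0 (length 1)
  C: 10 (length 2)
Average code length: 140/71 = 1.9718 bits/symbol


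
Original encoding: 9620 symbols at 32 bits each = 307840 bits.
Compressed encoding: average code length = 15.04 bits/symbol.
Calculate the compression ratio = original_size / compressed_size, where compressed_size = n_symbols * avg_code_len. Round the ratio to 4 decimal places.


original_size = n_symbols * orig_bits = 9620 * 32 = 307840 bits
compressed_size = n_symbols * avg_code_len = 9620 * 15.04 = 144684.8 bits
ratio = original_size / compressed_size = 307840 / 144684.8 = 2.1277

Compression ratio = 2.1277


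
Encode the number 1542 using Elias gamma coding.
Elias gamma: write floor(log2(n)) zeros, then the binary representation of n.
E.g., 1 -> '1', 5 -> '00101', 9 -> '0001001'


num_bits = floor(log2(1542)) + 1 = 11
leading_zeros = num_bits - 1 = 10
binary(1542) = 11000000110

Elias gamma(1542) = '0000000000' + '11000000110' = 000000000011000000110 (21 bits)


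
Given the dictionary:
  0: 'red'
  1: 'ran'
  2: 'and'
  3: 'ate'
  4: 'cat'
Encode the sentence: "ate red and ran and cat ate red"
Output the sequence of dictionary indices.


Look up each word in the dictionary:
  'ate' -> 3
  'red' -> 0
  'and' -> 2
  'ran' -> 1
  'and' -> 2
  'cat' -> 4
  'ate' -> 3
  'red' -> 0

Encoded: [3, 0, 2, 1, 2, 4, 3, 0]


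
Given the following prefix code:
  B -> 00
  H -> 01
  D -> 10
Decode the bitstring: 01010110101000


Decoding step by step:
Bits 01 -> H
Bits 01 -> H
Bits 01 -> H
Bits 10 -> D
Bits 10 -> D
Bits 10 -> D
Bits 00 -> B


Decoded message: HHHDDDB


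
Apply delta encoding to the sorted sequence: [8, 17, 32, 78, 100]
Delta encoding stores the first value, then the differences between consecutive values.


First value: 8
Deltas:
  17 - 8 = 9
  32 - 17 = 15
  78 - 32 = 46
  100 - 78 = 22


Delta encoded: [8, 9, 15, 46, 22]


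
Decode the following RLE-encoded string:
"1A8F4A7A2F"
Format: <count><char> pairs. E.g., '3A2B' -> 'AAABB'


Expanding each <count><char> pair:
  1A -> 'A'
  8F -> 'FFFFFFFF'
  4A -> 'AAAA'
  7A -> 'AAAAAAA'
  2F -> 'FF'

Decoded = AFFFFFFFFAAAAAAAAAAAFF


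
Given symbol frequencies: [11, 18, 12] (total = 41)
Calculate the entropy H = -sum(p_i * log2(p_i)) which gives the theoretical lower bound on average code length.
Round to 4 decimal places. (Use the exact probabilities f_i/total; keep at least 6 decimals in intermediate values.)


Per-symbol terms -p_i * log2(p_i) with p_i = f_i/41:
  p = 11/41 = 0.268293: log2(p) = -1.898120, -p*log2(p) = 0.509252
  p = 18/41 = 0.439024: log2(p) = -1.187627, -p*log2(p) = 0.521397
  p = 12/41 = 0.292683: log2(p) = -1.772590, -p*log2(p) = 0.518807
H = 0.509252 + 0.521397 + 0.518807 = 1.549456

H = 1.5495 bits/symbol


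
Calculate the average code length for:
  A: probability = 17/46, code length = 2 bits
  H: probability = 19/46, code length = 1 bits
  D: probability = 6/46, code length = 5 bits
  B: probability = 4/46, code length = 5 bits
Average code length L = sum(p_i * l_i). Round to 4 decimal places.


Weighted contributions p_i * l_i:
  A: (17/46) * 2 = 34/46
  H: (19/46) * 1 = 19/46
  D: (6/46) * 5 = 30/46
  B: (4/46) * 5 = 20/46
Sum = (34 + 19 + 30 + 20)/46 = 103/46

L = 103/46 = 2.2391 bits/symbol


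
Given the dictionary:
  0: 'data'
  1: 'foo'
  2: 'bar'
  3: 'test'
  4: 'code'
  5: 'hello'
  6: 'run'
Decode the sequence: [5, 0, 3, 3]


Look up each index in the dictionary:
  5 -> 'hello'
  0 -> 'data'
  3 -> 'test'
  3 -> 'test'

Decoded: "hello data test test"


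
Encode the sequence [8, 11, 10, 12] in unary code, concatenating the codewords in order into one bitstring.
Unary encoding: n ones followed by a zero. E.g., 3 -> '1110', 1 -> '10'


Encode each number as n ones followed by a terminating 0:
  8 -> 111111110 (9 bits)
  11 -> 111111111110 (12 bits)
  10 -> 11111111110 (11 bits)
  12 -> 1111111111110 (13 bits)
Total length = 9 + 12 + 11 + 13 = 45 bits.

Unary([8, 11, 10, 12]) = 111111110111111111110111111111101111111111110 (45 bits)


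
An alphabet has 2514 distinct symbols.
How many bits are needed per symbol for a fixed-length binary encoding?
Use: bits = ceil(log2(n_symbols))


log2(2514) = 11.2958
Bracket: 2^11 = 2048 < 2514 <= 2^12 = 4096
So ceil(log2(2514)) = 12

bits = ceil(log2(2514)) = ceil(11.2958) = 12 bits


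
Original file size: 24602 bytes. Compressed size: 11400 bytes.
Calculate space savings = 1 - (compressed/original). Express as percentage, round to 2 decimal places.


ratio = compressed/original = 11400/24602 = 0.463377
savings = 1 - ratio = 1 - 0.463377 = 0.536623
as a percentage: 0.536623 * 100 = 53.66%

Space savings = 1 - 11400/24602 = 53.66%


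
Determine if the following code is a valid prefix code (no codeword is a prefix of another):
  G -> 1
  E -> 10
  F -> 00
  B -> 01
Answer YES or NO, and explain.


Checking each pair (does one codeword prefix another?):
  G='1' vs E='10': prefix -- VIOLATION

NO -- this is NOT a valid prefix code. G (1) is a prefix of E (10).


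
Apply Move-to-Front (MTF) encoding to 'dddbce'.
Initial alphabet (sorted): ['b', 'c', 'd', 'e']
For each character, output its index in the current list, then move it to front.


MTF encoding:
'd': index 2 in ['b', 'c', 'd', 'e'] -> ['d', 'b', 'c', 'e']
'd': index 0 in ['d', 'b', 'c', 'e'] -> ['d', 'b', 'c', 'e']
'd': index 0 in ['d', 'b', 'c', 'e'] -> ['d', 'b', 'c', 'e']
'b': index 1 in ['d', 'b', 'c', 'e'] -> ['b', 'd', 'c', 'e']
'c': index 2 in ['b', 'd', 'c', 'e'] -> ['c', 'b', 'd', 'e']
'e': index 3 in ['c', 'b', 'd', 'e'] -> ['e', 'c', 'b', 'd']


Output: [2, 0, 0, 1, 2, 3]


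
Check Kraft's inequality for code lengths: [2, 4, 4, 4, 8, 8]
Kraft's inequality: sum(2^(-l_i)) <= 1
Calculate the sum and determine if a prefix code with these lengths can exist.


Sum = 2^(-2) + 2^(-4) + 2^(-4) + 2^(-4) + 2^(-8) + 2^(-8)
    = 0.25 + 0.0625 + 0.0625 + 0.0625 + 0.00390625 + 0.00390625
    = 114/256 = 0.4453125
Since 0.4453125 <= 1, Kraft's inequality IS satisfied.
A prefix code with these lengths CAN exist.

Kraft sum = 0.4453125. Satisfied.


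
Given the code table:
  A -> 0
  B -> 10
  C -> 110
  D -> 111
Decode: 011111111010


Decoding:
0 -> A
111 -> D
111 -> D
110 -> C
10 -> B


Result: ADDCB


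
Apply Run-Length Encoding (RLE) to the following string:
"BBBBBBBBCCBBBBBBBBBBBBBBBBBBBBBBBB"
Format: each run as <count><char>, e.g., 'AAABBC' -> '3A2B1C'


Scanning runs left to right:
  i=0: run of 'B' x 8 -> '8B'
  i=8: run of 'C' x 2 -> '2C'
  i=10: run of 'B' x 24 -> '24B'

RLE = 8B2C24B


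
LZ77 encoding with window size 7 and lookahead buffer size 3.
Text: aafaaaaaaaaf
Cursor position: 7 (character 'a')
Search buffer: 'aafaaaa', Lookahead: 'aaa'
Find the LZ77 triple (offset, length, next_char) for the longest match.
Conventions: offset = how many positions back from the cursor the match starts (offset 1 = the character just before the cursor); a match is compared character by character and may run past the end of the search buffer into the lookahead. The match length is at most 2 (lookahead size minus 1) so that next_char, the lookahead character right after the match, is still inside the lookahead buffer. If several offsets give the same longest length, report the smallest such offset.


Try each offset into the search buffer:
  offset=1 (pos 6, char 'a'): match length 2
  offset=2 (pos 5, char 'a'): match length 2
  offset=3 (pos 4, char 'a'): match length 2
  offset=4 (pos 3, char 'a'): match length 2
  offset=5 (pos 2, char 'f'): match length 0
  offset=6 (pos 1, char 'a'): match length 1
  offset=7 (pos 0, char 'a'): match length 2
Longest match has length 2, found at offsets 1, 2, 3, 4, 7; take the smallest, offset 1.
next_char = character at position 7 + 2 = 9 -> 'a'

Best match: offset=1, length=2 (matching 'aa' starting at position 6)
LZ77 triple: (1, 2, 'a')


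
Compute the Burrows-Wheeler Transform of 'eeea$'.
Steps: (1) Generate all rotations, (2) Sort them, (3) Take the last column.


Rotations (sorted):
  0: $eeea -> last char: a
  1: a$eee -> last char: e
  2: ea$ee -> last char: e
  3: eea$e -> last char: e
  4: eeea$ -> last char: $


BWT = aeee$


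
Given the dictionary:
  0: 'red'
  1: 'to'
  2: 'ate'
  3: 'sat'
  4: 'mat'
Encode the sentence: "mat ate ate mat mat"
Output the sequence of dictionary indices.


Look up each word in the dictionary:
  'mat' -> 4
  'ate' -> 2
  'ate' -> 2
  'mat' -> 4
  'mat' -> 4

Encoded: [4, 2, 2, 4, 4]


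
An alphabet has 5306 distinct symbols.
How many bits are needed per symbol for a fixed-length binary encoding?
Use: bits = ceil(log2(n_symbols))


log2(5306) = 12.3734
Bracket: 2^12 = 4096 < 5306 <= 2^13 = 8192
So ceil(log2(5306)) = 13

bits = ceil(log2(5306)) = ceil(12.3734) = 13 bits


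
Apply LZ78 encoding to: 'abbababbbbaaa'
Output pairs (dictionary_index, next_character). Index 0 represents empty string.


LZ78 encoding steps:
Dictionary: {0: ''}
Step 1: w='' (idx 0), next='a' -> output (0, 'a'), add 'a' as idx 1
Step 2: w='' (idx 0), next='b' -> output (0, 'b'), add 'b' as idx 2
Step 3: w='b' (idx 2), next='a' -> output (2, 'a'), add 'ba' as idx 3
Step 4: w='ba' (idx 3), next='b' -> output (3, 'b'), add 'bab' as idx 4
Step 5: w='b' (idx 2), next='b' -> output (2, 'b'), add 'bb' as idx 5
Step 6: w='ba' (idx 3), next='a' -> output (3, 'a'), add 'baa' as idx 6
Step 7: w='a' (idx 1), end of input -> output (1, '')


Encoded: [(0, 'a'), (0, 'b'), (2, 'a'), (3, 'b'), (2, 'b'), (3, 'a'), (1, '')]


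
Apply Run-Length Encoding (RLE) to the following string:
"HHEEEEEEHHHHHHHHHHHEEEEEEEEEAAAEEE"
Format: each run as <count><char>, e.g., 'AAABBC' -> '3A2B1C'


Scanning runs left to right:
  i=0: run of 'H' x 2 -> '2H'
  i=2: run of 'E' x 6 -> '6E'
  i=8: run of 'H' x 11 -> '11H'
  i=19: run of 'E' x 9 -> '9E'
  i=28: run of 'A' x 3 -> '3A'
  i=31: run of 'E' x 3 -> '3E'

RLE = 2H6E11H9E3A3E


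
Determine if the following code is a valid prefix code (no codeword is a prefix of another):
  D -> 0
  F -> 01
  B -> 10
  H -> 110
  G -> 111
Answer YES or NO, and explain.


Checking each pair (does one codeword prefix another?):
  D='0' vs F='01': prefix -- VIOLATION

NO -- this is NOT a valid prefix code. D (0) is a prefix of F (01).


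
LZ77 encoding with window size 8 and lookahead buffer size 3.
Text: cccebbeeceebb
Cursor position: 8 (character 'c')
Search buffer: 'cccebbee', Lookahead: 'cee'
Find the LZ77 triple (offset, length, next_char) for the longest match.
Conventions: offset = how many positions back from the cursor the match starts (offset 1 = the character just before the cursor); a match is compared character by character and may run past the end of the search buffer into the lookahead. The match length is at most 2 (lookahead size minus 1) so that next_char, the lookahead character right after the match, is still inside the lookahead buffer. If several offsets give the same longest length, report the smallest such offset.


Try each offset into the search buffer:
  offset=1 (pos 7, char 'e'): match length 0
  offset=2 (pos 6, char 'e'): match length 0
  offset=3 (pos 5, char 'b'): match length 0
  offset=4 (pos 4, char 'b'): match length 0
  offset=5 (pos 3, char 'e'): match length 0
  offset=6 (pos 2, char 'c'): match length 2
  offset=7 (pos 1, char 'c'): match length 1
  offset=8 (pos 0, char 'c'): match length 1
Longest match has length 2 at offset 6.
next_char = character at position 8 + 2 = 10 -> 'e'

Best match: offset=6, length=2 (matching 'ce' starting at position 2)
LZ77 triple: (6, 2, 'e')


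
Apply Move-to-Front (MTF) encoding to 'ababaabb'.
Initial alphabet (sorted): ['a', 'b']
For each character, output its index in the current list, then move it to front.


MTF encoding:
'a': index 0 in ['a', 'b'] -> ['a', 'b']
'b': index 1 in ['a', 'b'] -> ['b', 'a']
'a': index 1 in ['b', 'a'] -> ['a', 'b']
'b': index 1 in ['a', 'b'] -> ['b', 'a']
'a': index 1 in ['b', 'a'] -> ['a', 'b']
'a': index 0 in ['a', 'b'] -> ['a', 'b']
'b': index 1 in ['a', 'b'] -> ['b', 'a']
'b': index 0 in ['b', 'a'] -> ['b', 'a']


Output: [0, 1, 1, 1, 1, 0, 1, 0]


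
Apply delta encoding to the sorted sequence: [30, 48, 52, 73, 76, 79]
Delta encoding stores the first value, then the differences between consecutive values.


First value: 30
Deltas:
  48 - 30 = 18
  52 - 48 = 4
  73 - 52 = 21
  76 - 73 = 3
  79 - 76 = 3


Delta encoded: [30, 18, 4, 21, 3, 3]


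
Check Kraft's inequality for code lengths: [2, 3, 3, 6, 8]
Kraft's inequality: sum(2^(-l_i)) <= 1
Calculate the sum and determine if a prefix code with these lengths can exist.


Sum = 2^(-2) + 2^(-3) + 2^(-3) + 2^(-6) + 2^(-8)
    = 0.25 + 0.125 + 0.125 + 0.015625 + 0.00390625
    = 133/256 = 0.51953125
Since 0.51953125 <= 1, Kraft's inequality IS satisfied.
A prefix code with these lengths CAN exist.

Kraft sum = 0.51953125. Satisfied.


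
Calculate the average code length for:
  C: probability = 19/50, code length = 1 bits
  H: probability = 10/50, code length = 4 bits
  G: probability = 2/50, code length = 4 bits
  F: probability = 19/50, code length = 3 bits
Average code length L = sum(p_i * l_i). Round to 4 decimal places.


Weighted contributions p_i * l_i:
  C: (19/50) * 1 = 19/50
  H: (10/50) * 4 = 40/50
  G: (2/50) * 4 = 8/50
  F: (19/50) * 3 = 57/50
Sum = (19 + 40 + 8 + 57)/50 = 124/50

L = 124/50 = 2.4800 bits/symbol


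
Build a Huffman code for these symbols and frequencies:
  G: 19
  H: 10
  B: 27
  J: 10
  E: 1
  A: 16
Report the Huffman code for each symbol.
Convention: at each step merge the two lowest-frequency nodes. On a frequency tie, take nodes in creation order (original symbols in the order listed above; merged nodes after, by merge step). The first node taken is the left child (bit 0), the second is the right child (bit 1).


Huffman tree construction:
Step 1: Merge E(1) + H(10) = 11
Step 2: Merge J(10) + (E+H)(11) = 21
Step 3: Merge A(16) + G(19) = 35
Step 4: Merge (J+(E+H))(21) + B(27) = 48
Step 5: Merge (A+G)(35) + ((J+(E+H))+B)(48) = 83
Read each symbol's code off the tree from the root (left child = 0, right child = 1).

Codes:
  G: 01 (length 2)
  H: 1011 (length 4)
  B: 11 (length 2)
  J: 100 (length 3)
  E: 1010 (length 4)
  A: 00 (length 2)
Average code length: 198/83 = 2.3855 bits/symbol


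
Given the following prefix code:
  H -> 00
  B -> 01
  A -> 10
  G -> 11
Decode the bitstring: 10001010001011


Decoding step by step:
Bits 10 -> A
Bits 00 -> H
Bits 10 -> A
Bits 10 -> A
Bits 00 -> H
Bits 10 -> A
Bits 11 -> G


Decoded message: AHAAHAG


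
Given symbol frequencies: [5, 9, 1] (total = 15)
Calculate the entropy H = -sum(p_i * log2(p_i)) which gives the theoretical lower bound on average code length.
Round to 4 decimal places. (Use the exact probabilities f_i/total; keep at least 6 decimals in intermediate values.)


Per-symbol terms -p_i * log2(p_i) with p_i = f_i/15:
  p = 5/15 = 0.333333: log2(p) = -1.584963, -p*log2(p) = 0.528321
  p = 9/15 = 0.600000: log2(p) = -0.736966, -p*log2(p) = 0.442179
  p = 1/15 = 0.066667: log2(p) = -3.906891, -p*log2(p) = 0.260459
H = 0.528321 + 0.442179 + 0.260459 = 1.230959

H = 1.231 bits/symbol


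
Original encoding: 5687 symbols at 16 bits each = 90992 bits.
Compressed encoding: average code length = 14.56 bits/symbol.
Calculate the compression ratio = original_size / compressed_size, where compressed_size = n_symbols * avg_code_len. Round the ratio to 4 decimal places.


original_size = n_symbols * orig_bits = 5687 * 16 = 90992 bits
compressed_size = n_symbols * avg_code_len = 5687 * 14.56 = 82802.72 bits
ratio = original_size / compressed_size = 90992 / 82802.72 = 1.0989

Compression ratio = 1.0989


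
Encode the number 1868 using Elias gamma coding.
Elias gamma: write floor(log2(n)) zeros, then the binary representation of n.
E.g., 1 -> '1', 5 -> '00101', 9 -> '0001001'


num_bits = floor(log2(1868)) + 1 = 11
leading_zeros = num_bits - 1 = 10
binary(1868) = 11101001100

Elias gamma(1868) = '0000000000' + '11101001100' = 000000000011101001100 (21 bits)


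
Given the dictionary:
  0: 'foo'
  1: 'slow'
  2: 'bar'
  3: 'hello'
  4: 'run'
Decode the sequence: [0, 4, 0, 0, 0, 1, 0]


Look up each index in the dictionary:
  0 -> 'foo'
  4 -> 'run'
  0 -> 'foo'
  0 -> 'foo'
  0 -> 'foo'
  1 -> 'slow'
  0 -> 'foo'

Decoded: "foo run foo foo foo slow foo"


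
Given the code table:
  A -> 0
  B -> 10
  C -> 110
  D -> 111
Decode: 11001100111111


Decoding:
110 -> C
0 -> A
110 -> C
0 -> A
111 -> D
111 -> D


Result: CACADD


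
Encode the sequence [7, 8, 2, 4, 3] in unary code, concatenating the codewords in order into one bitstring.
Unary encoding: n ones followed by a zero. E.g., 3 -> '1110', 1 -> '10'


Encode each number as n ones followed by a terminating 0:
  7 -> 11111110 (8 bits)
  8 -> 111111110 (9 bits)
  2 -> 110 (3 bits)
  4 -> 11110 (5 bits)
  3 -> 1110 (4 bits)
Total length = 8 + 9 + 3 + 5 + 4 = 29 bits.

Unary([7, 8, 2, 4, 3]) = 11111110111111110110111101110 (29 bits)


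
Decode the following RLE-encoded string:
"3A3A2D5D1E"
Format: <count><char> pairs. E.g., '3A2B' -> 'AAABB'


Expanding each <count><char> pair:
  3A -> 'AAA'
  3A -> 'AAA'
  2D -> 'DD'
  5D -> 'DDDDD'
  1E -> 'E'

Decoded = AAAAAADDDDDDDE


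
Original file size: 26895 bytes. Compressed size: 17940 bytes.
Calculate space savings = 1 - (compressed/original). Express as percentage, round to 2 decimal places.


ratio = compressed/original = 17940/26895 = 0.667038
savings = 1 - ratio = 1 - 0.667038 = 0.332962
as a percentage: 0.332962 * 100 = 33.3%

Space savings = 1 - 17940/26895 = 33.3%


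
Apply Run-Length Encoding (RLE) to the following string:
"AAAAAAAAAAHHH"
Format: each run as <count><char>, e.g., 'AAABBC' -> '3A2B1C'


Scanning runs left to right:
  i=0: run of 'A' x 10 -> '10A'
  i=10: run of 'H' x 3 -> '3H'

RLE = 10A3H


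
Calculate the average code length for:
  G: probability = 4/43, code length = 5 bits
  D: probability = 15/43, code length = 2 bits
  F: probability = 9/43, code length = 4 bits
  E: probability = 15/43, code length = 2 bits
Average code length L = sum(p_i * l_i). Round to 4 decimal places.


Weighted contributions p_i * l_i:
  G: (4/43) * 5 = 20/43
  D: (15/43) * 2 = 30/43
  F: (9/43) * 4 = 36/43
  E: (15/43) * 2 = 30/43
Sum = (20 + 30 + 36 + 30)/43 = 116/43

L = 116/43 = 2.6977 bits/symbol


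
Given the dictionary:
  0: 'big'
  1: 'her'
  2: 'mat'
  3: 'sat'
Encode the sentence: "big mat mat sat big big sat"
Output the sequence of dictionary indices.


Look up each word in the dictionary:
  'big' -> 0
  'mat' -> 2
  'mat' -> 2
  'sat' -> 3
  'big' -> 0
  'big' -> 0
  'sat' -> 3

Encoded: [0, 2, 2, 3, 0, 0, 3]


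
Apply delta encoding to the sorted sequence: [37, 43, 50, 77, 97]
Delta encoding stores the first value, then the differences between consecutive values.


First value: 37
Deltas:
  43 - 37 = 6
  50 - 43 = 7
  77 - 50 = 27
  97 - 77 = 20


Delta encoded: [37, 6, 7, 27, 20]


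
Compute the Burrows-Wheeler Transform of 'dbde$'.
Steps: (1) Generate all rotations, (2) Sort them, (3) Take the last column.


Rotations (sorted):
  0: $dbde -> last char: e
  1: bde$d -> last char: d
  2: dbde$ -> last char: $
  3: de$db -> last char: b
  4: e$dbd -> last char: d


BWT = ed$bd


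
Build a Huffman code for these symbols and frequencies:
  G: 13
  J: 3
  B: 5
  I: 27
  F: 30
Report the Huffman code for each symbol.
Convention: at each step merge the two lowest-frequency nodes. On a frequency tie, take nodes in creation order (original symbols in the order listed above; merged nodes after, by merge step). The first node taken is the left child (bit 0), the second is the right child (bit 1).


Huffman tree construction:
Step 1: Merge J(3) + B(5) = 8
Step 2: Merge (J+B)(8) + G(13) = 21
Step 3: Merge ((J+B)+G)(21) + I(27) = 48
Step 4: Merge F(30) + (((J+B)+G)+I)(48) = 78
Read each symbol's code off the tree from the root (left child = 0, right child = 1).

Codes:
  G: 101 (length 3)
  J: 1000 (length 4)
  B: 1001 (length 4)
  I: 11 (length 2)
  F: 0 (length 1)
Average code length: 155/78 = 1.9872 bits/symbol


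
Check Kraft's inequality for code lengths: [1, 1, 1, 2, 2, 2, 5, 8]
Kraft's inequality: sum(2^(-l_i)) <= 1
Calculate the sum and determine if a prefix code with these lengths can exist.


Sum = 2^(-1) + 2^(-1) + 2^(-1) + 2^(-2) + 2^(-2) + 2^(-2) + 2^(-5) + 2^(-8)
    = 0.5 + 0.5 + 0.5 + 0.25 + 0.25 + 0.25 + 0.03125 + 0.00390625
    = 585/256 = 2.28515625
Since 2.28515625 > 1, Kraft's inequality is NOT satisfied.
A prefix code with these lengths CANNOT exist.

Kraft sum = 2.28515625. Not satisfied.


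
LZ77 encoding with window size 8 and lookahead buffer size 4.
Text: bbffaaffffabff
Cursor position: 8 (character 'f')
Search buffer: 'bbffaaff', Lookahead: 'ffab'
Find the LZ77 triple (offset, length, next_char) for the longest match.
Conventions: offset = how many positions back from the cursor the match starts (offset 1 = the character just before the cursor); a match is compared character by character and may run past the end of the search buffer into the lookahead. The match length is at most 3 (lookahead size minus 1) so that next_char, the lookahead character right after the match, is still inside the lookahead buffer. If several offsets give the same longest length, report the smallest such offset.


Try each offset into the search buffer:
  offset=1 (pos 7, char 'f'): match length 2
  offset=2 (pos 6, char 'f'): match length 2
  offset=3 (pos 5, char 'a'): match length 0
  offset=4 (pos 4, char 'a'): match length 0
  offset=5 (pos 3, char 'f'): match length 1
  offset=6 (pos 2, char 'f'): match length 3
  offset=7 (pos 1, char 'b'): match length 0
  offset=8 (pos 0, char 'b'): match length 0
Longest match has length 3 at offset 6.
next_char = character at position 8 + 3 = 11 -> 'b'

Best match: offset=6, length=3 (matching 'ffa' starting at position 2)
LZ77 triple: (6, 3, 'b')


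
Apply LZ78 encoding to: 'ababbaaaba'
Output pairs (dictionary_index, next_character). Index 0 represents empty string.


LZ78 encoding steps:
Dictionary: {0: ''}
Step 1: w='' (idx 0), next='a' -> output (0, 'a'), add 'a' as idx 1
Step 2: w='' (idx 0), next='b' -> output (0, 'b'), add 'b' as idx 2
Step 3: w='a' (idx 1), next='b' -> output (1, 'b'), add 'ab' as idx 3
Step 4: w='b' (idx 2), next='a' -> output (2, 'a'), add 'ba' as idx 4
Step 5: w='a' (idx 1), next='a' -> output (1, 'a'), add 'aa' as idx 5
Step 6: w='ba' (idx 4), end of input -> output (4, '')


Encoded: [(0, 'a'), (0, 'b'), (1, 'b'), (2, 'a'), (1, 'a'), (4, '')]


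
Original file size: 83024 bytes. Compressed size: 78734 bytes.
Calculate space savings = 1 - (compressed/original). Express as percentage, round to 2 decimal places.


ratio = compressed/original = 78734/83024 = 0.948328
savings = 1 - ratio = 1 - 0.948328 = 0.051672
as a percentage: 0.051672 * 100 = 5.17%

Space savings = 1 - 78734/83024 = 5.17%


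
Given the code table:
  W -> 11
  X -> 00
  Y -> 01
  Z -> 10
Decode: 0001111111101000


Decoding:
00 -> X
01 -> Y
11 -> W
11 -> W
11 -> W
10 -> Z
10 -> Z
00 -> X


Result: XYWWWZZX


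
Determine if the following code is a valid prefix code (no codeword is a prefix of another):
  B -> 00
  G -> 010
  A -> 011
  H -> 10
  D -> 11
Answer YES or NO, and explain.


Checking each pair (does one codeword prefix another?):
  B='00' vs G='010': no prefix
  B='00' vs A='011': no prefix
  B='00' vs H='10': no prefix
  B='00' vs D='11': no prefix
  G='010' vs B='00': no prefix
  G='010' vs A='011': no prefix
  G='010' vs H='10': no prefix
  G='010' vs D='11': no prefix
  A='011' vs B='00': no prefix
  A='011' vs G='010': no prefix
  A='011' vs H='10': no prefix
  A='011' vs D='11': no prefix
  H='10' vs B='00': no prefix
  H='10' vs G='010': no prefix
  H='10' vs A='011': no prefix
  H='10' vs D='11': no prefix
  D='11' vs B='00': no prefix
  D='11' vs G='010': no prefix
  D='11' vs A='011': no prefix
  D='11' vs H='10': no prefix
No violation found over all pairs.

YES -- this is a valid prefix code. No codeword is a prefix of any other codeword.


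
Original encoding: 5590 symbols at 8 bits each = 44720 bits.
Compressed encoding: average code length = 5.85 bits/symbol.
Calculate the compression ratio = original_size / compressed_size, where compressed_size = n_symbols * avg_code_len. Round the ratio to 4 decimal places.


original_size = n_symbols * orig_bits = 5590 * 8 = 44720 bits
compressed_size = n_symbols * avg_code_len = 5590 * 5.85 = 32701.5 bits
ratio = original_size / compressed_size = 44720 / 32701.5 = 1.3675

Compression ratio = 1.3675


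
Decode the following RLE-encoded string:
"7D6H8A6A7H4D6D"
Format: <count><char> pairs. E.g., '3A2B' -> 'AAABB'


Expanding each <count><char> pair:
  7D -> 'DDDDDDD'
  6H -> 'HHHHHH'
  8A -> 'AAAAAAAA'
  6A -> 'AAAAAA'
  7H -> 'HHHHHHH'
  4D -> 'DDDD'
  6D -> 'DDDDDD'

Decoded = DDDDDDDHHHHHHAAAAAAAAAAAAAAHHHHHHHDDDDDDDDDD


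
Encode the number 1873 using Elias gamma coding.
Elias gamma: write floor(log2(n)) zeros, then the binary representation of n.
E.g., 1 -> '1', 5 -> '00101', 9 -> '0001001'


num_bits = floor(log2(1873)) + 1 = 11
leading_zeros = num_bits - 1 = 10
binary(1873) = 11101010001

Elias gamma(1873) = '0000000000' + '11101010001' = 000000000011101010001 (21 bits)


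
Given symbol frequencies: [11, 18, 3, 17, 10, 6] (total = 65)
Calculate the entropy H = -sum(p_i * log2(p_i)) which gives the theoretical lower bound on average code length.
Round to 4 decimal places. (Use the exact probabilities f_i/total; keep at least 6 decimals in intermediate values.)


Per-symbol terms -p_i * log2(p_i) with p_i = f_i/65:
  p = 11/65 = 0.169231: log2(p) = -2.562936, -p*log2(p) = 0.433728
  p = 18/65 = 0.276923: log2(p) = -1.852443, -p*log2(p) = 0.512984
  p = 3/65 = 0.046154: log2(p) = -4.437405, -p*log2(p) = 0.204803
  p = 17/65 = 0.261538: log2(p) = -1.934905, -p*log2(p) = 0.506052
  p = 10/65 = 0.153846: log2(p) = -2.700440, -p*log2(p) = 0.415452
  p = 6/65 = 0.092308: log2(p) = -3.437405, -p*log2(p) = 0.317299
H = 0.433728 + 0.512984 + 0.204803 + 0.506052 + 0.415452 + 0.317299 = 2.390318

H = 2.3903 bits/symbol


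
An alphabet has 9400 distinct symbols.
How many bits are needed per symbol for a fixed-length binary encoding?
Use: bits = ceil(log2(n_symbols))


log2(9400) = 13.1984
Bracket: 2^13 = 8192 < 9400 <= 2^14 = 16384
So ceil(log2(9400)) = 14

bits = ceil(log2(9400)) = ceil(13.1984) = 14 bits


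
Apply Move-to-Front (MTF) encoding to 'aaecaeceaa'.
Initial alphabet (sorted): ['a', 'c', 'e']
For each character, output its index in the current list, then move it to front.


MTF encoding:
'a': index 0 in ['a', 'c', 'e'] -> ['a', 'c', 'e']
'a': index 0 in ['a', 'c', 'e'] -> ['a', 'c', 'e']
'e': index 2 in ['a', 'c', 'e'] -> ['e', 'a', 'c']
'c': index 2 in ['e', 'a', 'c'] -> ['c', 'e', 'a']
'a': index 2 in ['c', 'e', 'a'] -> ['a', 'c', 'e']
'e': index 2 in ['a', 'c', 'e'] -> ['e', 'a', 'c']
'c': index 2 in ['e', 'a', 'c'] -> ['c', 'e', 'a']
'e': index 1 in ['c', 'e', 'a'] -> ['e', 'c', 'a']
'a': index 2 in ['e', 'c', 'a'] -> ['a', 'e', 'c']
'a': index 0 in ['a', 'e', 'c'] -> ['a', 'e', 'c']


Output: [0, 0, 2, 2, 2, 2, 2, 1, 2, 0]


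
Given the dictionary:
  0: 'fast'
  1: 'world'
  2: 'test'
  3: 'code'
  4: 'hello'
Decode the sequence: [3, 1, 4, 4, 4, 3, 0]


Look up each index in the dictionary:
  3 -> 'code'
  1 -> 'world'
  4 -> 'hello'
  4 -> 'hello'
  4 -> 'hello'
  3 -> 'code'
  0 -> 'fast'

Decoded: "code world hello hello hello code fast"


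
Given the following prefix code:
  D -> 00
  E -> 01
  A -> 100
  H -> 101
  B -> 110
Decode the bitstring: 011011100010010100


Decoding step by step:
Bits 01 -> E
Bits 101 -> H
Bits 110 -> B
Bits 00 -> D
Bits 100 -> A
Bits 101 -> H
Bits 00 -> D


Decoded message: EHBDAHD


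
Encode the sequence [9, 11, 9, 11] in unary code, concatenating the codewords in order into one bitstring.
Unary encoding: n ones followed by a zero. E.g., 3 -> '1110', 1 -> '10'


Encode each number as n ones followed by a terminating 0:
  9 -> 1111111110 (10 bits)
  11 -> 111111111110 (12 bits)
  9 -> 1111111110 (10 bits)
  11 -> 111111111110 (12 bits)
Total length = 10 + 12 + 10 + 12 = 44 bits.

Unary([9, 11, 9, 11]) = 11111111101111111111101111111110111111111110 (44 bits)


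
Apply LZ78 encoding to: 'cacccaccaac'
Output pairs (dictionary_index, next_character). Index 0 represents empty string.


LZ78 encoding steps:
Dictionary: {0: ''}
Step 1: w='' (idx 0), next='c' -> output (0, 'c'), add 'c' as idx 1
Step 2: w='' (idx 0), next='a' -> output (0, 'a'), add 'a' as idx 2
Step 3: w='c' (idx 1), next='c' -> output (1, 'c'), add 'cc' as idx 3
Step 4: w='c' (idx 1), next='a' -> output (1, 'a'), add 'ca' as idx 4
Step 5: w='cc' (idx 3), next='a' -> output (3, 'a'), add 'cca' as idx 5
Step 6: w='a' (idx 2), next='c' -> output (2, 'c'), add 'ac' as idx 6


Encoded: [(0, 'c'), (0, 'a'), (1, 'c'), (1, 'a'), (3, 'a'), (2, 'c')]


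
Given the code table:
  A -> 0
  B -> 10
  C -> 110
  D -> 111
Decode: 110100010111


Decoding:
110 -> C
10 -> B
0 -> A
0 -> A
10 -> B
111 -> D


Result: CBAABD


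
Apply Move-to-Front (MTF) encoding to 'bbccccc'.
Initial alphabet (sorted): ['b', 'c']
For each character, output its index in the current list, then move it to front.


MTF encoding:
'b': index 0 in ['b', 'c'] -> ['b', 'c']
'b': index 0 in ['b', 'c'] -> ['b', 'c']
'c': index 1 in ['b', 'c'] -> ['c', 'b']
'c': index 0 in ['c', 'b'] -> ['c', 'b']
'c': index 0 in ['c', 'b'] -> ['c', 'b']
'c': index 0 in ['c', 'b'] -> ['c', 'b']
'c': index 0 in ['c', 'b'] -> ['c', 'b']


Output: [0, 0, 1, 0, 0, 0, 0]


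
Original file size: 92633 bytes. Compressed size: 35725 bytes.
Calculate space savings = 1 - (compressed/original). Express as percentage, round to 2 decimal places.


ratio = compressed/original = 35725/92633 = 0.385662
savings = 1 - ratio = 1 - 0.385662 = 0.614338
as a percentage: 0.614338 * 100 = 61.43%

Space savings = 1 - 35725/92633 = 61.43%


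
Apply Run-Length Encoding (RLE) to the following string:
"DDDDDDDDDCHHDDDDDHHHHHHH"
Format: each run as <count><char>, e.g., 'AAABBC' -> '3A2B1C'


Scanning runs left to right:
  i=0: run of 'D' x 9 -> '9D'
  i=9: run of 'C' x 1 -> '1C'
  i=10: run of 'H' x 2 -> '2H'
  i=12: run of 'D' x 5 -> '5D'
  i=17: run of 'H' x 7 -> '7H'

RLE = 9D1C2H5D7H


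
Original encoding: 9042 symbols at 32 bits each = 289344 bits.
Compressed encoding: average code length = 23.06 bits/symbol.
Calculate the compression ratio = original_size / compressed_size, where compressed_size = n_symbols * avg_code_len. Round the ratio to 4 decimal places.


original_size = n_symbols * orig_bits = 9042 * 32 = 289344 bits
compressed_size = n_symbols * avg_code_len = 9042 * 23.06 = 208508.52 bits
ratio = original_size / compressed_size = 289344 / 208508.52 = 1.3877

Compression ratio = 1.3877


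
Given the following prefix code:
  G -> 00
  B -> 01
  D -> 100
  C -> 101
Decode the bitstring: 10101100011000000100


Decoding step by step:
Bits 101 -> C
Bits 01 -> B
Bits 100 -> D
Bits 01 -> B
Bits 100 -> D
Bits 00 -> G
Bits 00 -> G
Bits 100 -> D


Decoded message: CBDBDGGD


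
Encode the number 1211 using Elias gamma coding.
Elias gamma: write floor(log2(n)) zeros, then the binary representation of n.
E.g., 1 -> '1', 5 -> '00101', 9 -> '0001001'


num_bits = floor(log2(1211)) + 1 = 11
leading_zeros = num_bits - 1 = 10
binary(1211) = 10010111011

Elias gamma(1211) = '0000000000' + '10010111011' = 000000000010010111011 (21 bits)


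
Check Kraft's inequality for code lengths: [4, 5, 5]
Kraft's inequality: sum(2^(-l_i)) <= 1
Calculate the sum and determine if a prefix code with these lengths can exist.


Sum = 2^(-4) + 2^(-5) + 2^(-5)
    = 0.0625 + 0.03125 + 0.03125
    = 4/32 = 0.125
Since 0.125 <= 1, Kraft's inequality IS satisfied.
A prefix code with these lengths CAN exist.

Kraft sum = 0.125. Satisfied.


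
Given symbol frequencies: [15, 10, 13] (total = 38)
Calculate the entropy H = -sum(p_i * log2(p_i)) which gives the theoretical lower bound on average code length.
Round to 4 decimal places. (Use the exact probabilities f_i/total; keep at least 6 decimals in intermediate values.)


Per-symbol terms -p_i * log2(p_i) with p_i = f_i/38:
  p = 15/38 = 0.394737: log2(p) = -1.341037, -p*log2(p) = 0.529357
  p = 10/38 = 0.263158: log2(p) = -1.925999, -p*log2(p) = 0.506842
  p = 13/38 = 0.342105: log2(p) = -1.547488, -p*log2(p) = 0.529404
H = 0.529357 + 0.506842 + 0.529404 = 1.565603

H = 1.5656 bits/symbol


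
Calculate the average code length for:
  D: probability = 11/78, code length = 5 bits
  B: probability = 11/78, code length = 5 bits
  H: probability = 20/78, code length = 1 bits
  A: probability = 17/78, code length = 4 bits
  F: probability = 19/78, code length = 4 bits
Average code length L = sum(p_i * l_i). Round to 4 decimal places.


Weighted contributions p_i * l_i:
  D: (11/78) * 5 = 55/78
  B: (11/78) * 5 = 55/78
  H: (20/78) * 1 = 20/78
  A: (17/78) * 4 = 68/78
  F: (19/78) * 4 = 76/78
Sum = (55 + 55 + 20 + 68 + 76)/78 = 274/78

L = 274/78 = 3.5128 bits/symbol


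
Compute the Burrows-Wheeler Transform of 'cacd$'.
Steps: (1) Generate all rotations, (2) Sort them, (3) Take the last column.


Rotations (sorted):
  0: $cacd -> last char: d
  1: acd$c -> last char: c
  2: cacd$ -> last char: $
  3: cd$ca -> last char: a
  4: d$cac -> last char: c


BWT = dc$ac


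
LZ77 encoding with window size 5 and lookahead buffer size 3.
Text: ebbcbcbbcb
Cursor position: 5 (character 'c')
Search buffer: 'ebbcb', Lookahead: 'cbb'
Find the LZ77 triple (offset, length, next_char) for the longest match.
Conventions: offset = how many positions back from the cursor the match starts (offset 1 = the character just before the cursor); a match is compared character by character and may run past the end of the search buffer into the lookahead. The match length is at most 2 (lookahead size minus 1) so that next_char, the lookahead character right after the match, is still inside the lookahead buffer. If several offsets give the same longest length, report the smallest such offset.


Try each offset into the search buffer:
  offset=1 (pos 4, char 'b'): match length 0
  offset=2 (pos 3, char 'c'): match length 2
  offset=3 (pos 2, char 'b'): match length 0
  offset=4 (pos 1, char 'b'): match length 0
  offset=5 (pos 0, char 'e'): match length 0
Longest match has length 2 at offset 2.
next_char = character at position 5 + 2 = 7 -> 'b'

Best match: offset=2, length=2 (matching 'cb' starting at position 3)
LZ77 triple: (2, 2, 'b')


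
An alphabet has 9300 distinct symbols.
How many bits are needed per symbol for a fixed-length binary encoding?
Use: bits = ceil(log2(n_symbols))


log2(9300) = 13.183
Bracket: 2^13 = 8192 < 9300 <= 2^14 = 16384
So ceil(log2(9300)) = 14

bits = ceil(log2(9300)) = ceil(13.183) = 14 bits


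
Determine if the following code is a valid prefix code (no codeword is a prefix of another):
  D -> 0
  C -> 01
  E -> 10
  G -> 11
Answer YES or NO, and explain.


Checking each pair (does one codeword prefix another?):
  D='0' vs C='01': prefix -- VIOLATION

NO -- this is NOT a valid prefix code. D (0) is a prefix of C (01).
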